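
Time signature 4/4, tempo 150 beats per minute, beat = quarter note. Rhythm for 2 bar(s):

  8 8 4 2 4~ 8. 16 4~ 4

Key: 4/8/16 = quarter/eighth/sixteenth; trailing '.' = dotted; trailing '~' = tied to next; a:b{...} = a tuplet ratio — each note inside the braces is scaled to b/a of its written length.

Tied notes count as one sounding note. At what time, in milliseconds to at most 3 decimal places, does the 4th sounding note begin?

note 4 onset = 2b = 800.0ms

1. 0.0ms @ 0 + 200.0ms (1/2)
2. 200.0ms @ 1/2 + 200.0ms (1/2)
3. 400.0ms @ 1 + 400.0ms (1)
4. 800.0ms @ 2 + 800.0ms (2)
5. 1600.0ms @ 4 + 700.0ms (7/4)
6. 2300.0ms @ 23/4 + 100.0ms (1/4)
7. 2400.0ms @ 6 + 800.0ms (2)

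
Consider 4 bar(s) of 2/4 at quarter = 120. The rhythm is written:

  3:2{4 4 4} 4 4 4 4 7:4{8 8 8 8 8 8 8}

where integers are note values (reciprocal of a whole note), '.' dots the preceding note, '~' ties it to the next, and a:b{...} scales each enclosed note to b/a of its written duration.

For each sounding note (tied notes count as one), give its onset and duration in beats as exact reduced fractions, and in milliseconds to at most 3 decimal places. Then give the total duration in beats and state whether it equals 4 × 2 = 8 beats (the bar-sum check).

1) 0.0ms=0b +333.333ms=2/3b
2) 333.333ms=2/3b +333.333ms=2/3b
3) 666.667ms=4/3b +333.333ms=2/3b
4) 1000.0ms=2b +500.0ms=1b
5) 1500.0ms=3b +500.0ms=1b
6) 2000.0ms=4b +500.0ms=1b
7) 2500.0ms=5b +500.0ms=1b
8) 3000.0ms=6b +142.857ms=2/7b
9) 3142.857ms=44/7b +142.857ms=2/7b
10) 3285.714ms=46/7b +142.857ms=2/7b
11) 3428.571ms=48/7b +142.857ms=2/7b
12) 3571.429ms=50/7b +142.857ms=2/7b
13) 3714.286ms=52/7b +142.857ms=2/7b
14) 3857.143ms=54/7b +142.857ms=2/7b
Σ=8b of 8 (120bpm 2/4) — PASS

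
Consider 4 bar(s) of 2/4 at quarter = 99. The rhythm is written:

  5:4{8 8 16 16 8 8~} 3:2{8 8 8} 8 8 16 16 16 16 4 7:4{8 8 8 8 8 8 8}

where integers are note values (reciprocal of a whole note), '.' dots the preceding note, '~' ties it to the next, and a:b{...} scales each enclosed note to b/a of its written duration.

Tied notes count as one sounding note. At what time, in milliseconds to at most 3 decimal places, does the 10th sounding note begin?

1. 0.0ms @ 0 + 242.424ms (2/5)
2. 242.424ms @ 2/5 + 242.424ms (2/5)
3. 484.848ms @ 4/5 + 121.212ms (1/5)
4. 606.061ms @ 1 + 121.212ms (1/5)
5. 727.273ms @ 6/5 + 242.424ms (2/5)
6. 969.697ms @ 8/5 + 444.444ms (11/15)
7. 1414.141ms @ 7/3 + 202.02ms (1/3)
8. 1616.162ms @ 8/3 + 202.02ms (1/3)
9. 1818.182ms @ 3 + 303.03ms (1/2)
10. 2121.212ms @ 7/2 + 303.03ms (1/2)
11. 2424.242ms @ 4 + 151.515ms (1/4)
12. 2575.758ms @ 17/4 + 151.515ms (1/4)
13. 2727.273ms @ 9/2 + 151.515ms (1/4)
14. 2878.788ms @ 19/4 + 151.515ms (1/4)
15. 3030.303ms @ 5 + 606.061ms (1)
16. 3636.364ms @ 6 + 173.16ms (2/7)
17. 3809.524ms @ 44/7 + 173.16ms (2/7)
18. 3982.684ms @ 46/7 + 173.16ms (2/7)
19. 4155.844ms @ 48/7 + 173.16ms (2/7)
20. 4329.004ms @ 50/7 + 173.16ms (2/7)
21. 4502.165ms @ 52/7 + 173.16ms (2/7)
22. 4675.325ms @ 54/7 + 173.16ms (2/7)

note 10 onset = 7/2b = 2121.212ms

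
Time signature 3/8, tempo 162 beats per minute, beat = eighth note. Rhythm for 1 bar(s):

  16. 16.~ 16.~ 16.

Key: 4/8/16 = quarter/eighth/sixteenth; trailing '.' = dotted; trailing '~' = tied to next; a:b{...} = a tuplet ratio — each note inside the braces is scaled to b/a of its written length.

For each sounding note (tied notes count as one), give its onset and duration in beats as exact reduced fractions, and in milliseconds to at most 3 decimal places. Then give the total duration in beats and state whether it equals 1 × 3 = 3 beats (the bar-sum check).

1) 0.0ms=0b +277.778ms=3/4b
2) 277.778ms=3/4b +833.333ms=9/4b
Σ=3b of 3 (162bpm 3/8) — PASS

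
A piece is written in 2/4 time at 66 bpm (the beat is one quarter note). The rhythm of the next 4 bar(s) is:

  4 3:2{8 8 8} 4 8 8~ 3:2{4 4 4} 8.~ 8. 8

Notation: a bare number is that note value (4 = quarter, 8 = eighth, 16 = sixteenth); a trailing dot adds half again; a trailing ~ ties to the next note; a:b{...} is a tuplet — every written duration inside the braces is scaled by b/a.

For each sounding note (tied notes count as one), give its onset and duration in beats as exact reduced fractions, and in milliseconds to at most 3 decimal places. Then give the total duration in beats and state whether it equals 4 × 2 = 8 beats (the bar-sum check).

1) 0.0ms=0b +909.091ms=1b
2) 909.091ms=1b +303.03ms=1/3b
3) 1212.121ms=4/3b +303.03ms=1/3b
4) 1515.152ms=5/3b +303.03ms=1/3b
5) 1818.182ms=2b +909.091ms=1b
6) 2727.273ms=3b +454.545ms=1/2b
7) 3181.818ms=7/2b +1060.606ms=7/6b
8) 4242.424ms=14/3b +606.061ms=2/3b
9) 4848.485ms=16/3b +606.061ms=2/3b
10) 5454.545ms=6b +1363.636ms=3/2b
11) 6818.182ms=15/2b +454.545ms=1/2b
Σ=8b of 8 (66bpm 2/4) — PASS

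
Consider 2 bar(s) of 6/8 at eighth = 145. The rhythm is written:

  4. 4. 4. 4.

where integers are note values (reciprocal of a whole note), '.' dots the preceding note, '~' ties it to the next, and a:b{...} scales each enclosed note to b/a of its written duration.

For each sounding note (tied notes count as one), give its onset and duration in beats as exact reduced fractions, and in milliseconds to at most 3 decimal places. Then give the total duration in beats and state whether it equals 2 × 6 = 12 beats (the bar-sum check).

1) 0.0ms=0b +1241.379ms=3b
2) 1241.379ms=3b +1241.379ms=3b
3) 2482.759ms=6b +1241.379ms=3b
4) 3724.138ms=9b +1241.379ms=3b
Σ=12b of 12 (145bpm 6/8) — PASS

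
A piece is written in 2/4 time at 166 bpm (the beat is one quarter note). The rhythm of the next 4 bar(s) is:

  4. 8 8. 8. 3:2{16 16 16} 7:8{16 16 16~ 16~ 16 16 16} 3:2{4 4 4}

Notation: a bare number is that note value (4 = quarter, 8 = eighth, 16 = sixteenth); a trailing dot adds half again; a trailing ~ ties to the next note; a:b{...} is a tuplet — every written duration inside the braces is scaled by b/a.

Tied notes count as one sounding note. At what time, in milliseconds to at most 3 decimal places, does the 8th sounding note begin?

note 8 onset = 4b = 1445.783ms

1. 0.0ms @ 0 + 542.169ms (3/2)
2. 542.169ms @ 3/2 + 180.723ms (1/2)
3. 722.892ms @ 2 + 271.084ms (3/4)
4. 993.976ms @ 11/4 + 271.084ms (3/4)
5. 1265.06ms @ 7/2 + 60.241ms (1/6)
6. 1325.301ms @ 11/3 + 60.241ms (1/6)
7. 1385.542ms @ 23/6 + 60.241ms (1/6)
8. 1445.783ms @ 4 + 103.27ms (2/7)
9. 1549.053ms @ 30/7 + 103.27ms (2/7)
10. 1652.324ms @ 32/7 + 309.811ms (6/7)
11. 1962.134ms @ 38/7 + 103.27ms (2/7)
12. 2065.404ms @ 40/7 + 103.27ms (2/7)
13. 2168.675ms @ 6 + 240.964ms (2/3)
14. 2409.639ms @ 20/3 + 240.964ms (2/3)
15. 2650.602ms @ 22/3 + 240.964ms (2/3)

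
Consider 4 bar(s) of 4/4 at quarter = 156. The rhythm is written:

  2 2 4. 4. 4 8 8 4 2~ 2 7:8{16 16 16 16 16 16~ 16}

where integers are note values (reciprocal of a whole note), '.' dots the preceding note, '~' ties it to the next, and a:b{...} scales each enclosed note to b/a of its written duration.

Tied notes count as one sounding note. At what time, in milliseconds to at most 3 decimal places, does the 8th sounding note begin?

note 8 onset = 9b = 3461.538ms

1. 0.0ms @ 0 + 769.231ms (2)
2. 769.231ms @ 2 + 769.231ms (2)
3. 1538.462ms @ 4 + 576.923ms (3/2)
4. 2115.385ms @ 11/2 + 576.923ms (3/2)
5. 2692.308ms @ 7 + 384.615ms (1)
6. 3076.923ms @ 8 + 192.308ms (1/2)
7. 3269.231ms @ 17/2 + 192.308ms (1/2)
8. 3461.538ms @ 9 + 384.615ms (1)
9. 3846.154ms @ 10 + 1538.462ms (4)
10. 5384.615ms @ 14 + 109.89ms (2/7)
11. 5494.505ms @ 100/7 + 109.89ms (2/7)
12. 5604.396ms @ 102/7 + 109.89ms (2/7)
13. 5714.286ms @ 104/7 + 109.89ms (2/7)
14. 5824.176ms @ 106/7 + 109.89ms (2/7)
15. 5934.066ms @ 108/7 + 219.78ms (4/7)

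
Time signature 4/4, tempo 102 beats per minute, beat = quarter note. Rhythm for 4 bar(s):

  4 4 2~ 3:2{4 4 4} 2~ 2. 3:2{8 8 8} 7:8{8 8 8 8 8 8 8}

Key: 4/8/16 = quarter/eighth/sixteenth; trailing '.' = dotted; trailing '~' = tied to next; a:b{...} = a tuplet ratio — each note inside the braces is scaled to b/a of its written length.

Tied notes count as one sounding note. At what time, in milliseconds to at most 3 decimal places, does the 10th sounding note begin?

1. 0.0ms @ 0 + 588.235ms (1)
2. 588.235ms @ 1 + 588.235ms (1)
3. 1176.471ms @ 2 + 1568.627ms (8/3)
4. 2745.098ms @ 14/3 + 392.157ms (2/3)
5. 3137.255ms @ 16/3 + 392.157ms (2/3)
6. 3529.412ms @ 6 + 2941.176ms (5)
7. 6470.588ms @ 11 + 196.078ms (1/3)
8. 6666.667ms @ 34/3 + 196.078ms (1/3)
9. 6862.745ms @ 35/3 + 196.078ms (1/3)
10. 7058.824ms @ 12 + 336.134ms (4/7)
11. 7394.958ms @ 88/7 + 336.134ms (4/7)
12. 7731.092ms @ 92/7 + 336.134ms (4/7)
13. 8067.227ms @ 96/7 + 336.134ms (4/7)
14. 8403.361ms @ 100/7 + 336.134ms (4/7)
15. 8739.496ms @ 104/7 + 336.134ms (4/7)
16. 9075.63ms @ 108/7 + 336.134ms (4/7)

note 10 onset = 12b = 7058.824ms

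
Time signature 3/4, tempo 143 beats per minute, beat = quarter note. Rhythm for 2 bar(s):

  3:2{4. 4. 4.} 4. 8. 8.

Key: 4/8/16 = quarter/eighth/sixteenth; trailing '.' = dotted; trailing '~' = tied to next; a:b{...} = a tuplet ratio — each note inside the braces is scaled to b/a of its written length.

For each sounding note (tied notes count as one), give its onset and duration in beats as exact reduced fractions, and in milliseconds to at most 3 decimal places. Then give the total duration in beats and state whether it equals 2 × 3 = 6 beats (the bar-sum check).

1) 0.0ms=0b +419.58ms=1b
2) 419.58ms=1b +419.58ms=1b
3) 839.161ms=2b +419.58ms=1b
4) 1258.741ms=3b +629.371ms=3/2b
5) 1888.112ms=9/2b +314.685ms=3/4b
6) 2202.797ms=21/4b +314.685ms=3/4b
Σ=6b of 6 (143bpm 3/4) — PASS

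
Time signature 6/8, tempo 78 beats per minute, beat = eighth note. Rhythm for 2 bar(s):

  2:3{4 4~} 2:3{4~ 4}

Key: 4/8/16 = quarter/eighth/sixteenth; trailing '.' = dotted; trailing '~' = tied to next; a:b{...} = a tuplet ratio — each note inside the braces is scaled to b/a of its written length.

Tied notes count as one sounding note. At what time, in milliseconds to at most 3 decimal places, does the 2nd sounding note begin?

1. 0.0ms @ 0 + 2307.692ms (3)
2. 2307.692ms @ 3 + 6923.077ms (9)

note 2 onset = 3b = 2307.692ms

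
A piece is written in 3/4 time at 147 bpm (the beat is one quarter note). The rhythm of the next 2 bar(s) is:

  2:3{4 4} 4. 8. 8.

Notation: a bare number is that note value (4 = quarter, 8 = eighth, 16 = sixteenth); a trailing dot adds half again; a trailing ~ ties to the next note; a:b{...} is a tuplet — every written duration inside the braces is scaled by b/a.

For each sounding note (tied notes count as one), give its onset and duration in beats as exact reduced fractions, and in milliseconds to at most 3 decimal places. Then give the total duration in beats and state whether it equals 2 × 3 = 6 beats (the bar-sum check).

1) 0.0ms=0b +612.245ms=3/2b
2) 612.245ms=3/2b +612.245ms=3/2b
3) 1224.49ms=3b +612.245ms=3/2b
4) 1836.735ms=9/2b +306.122ms=3/4b
5) 2142.857ms=21/4b +306.122ms=3/4b
Σ=6b of 6 (147bpm 3/4) — PASS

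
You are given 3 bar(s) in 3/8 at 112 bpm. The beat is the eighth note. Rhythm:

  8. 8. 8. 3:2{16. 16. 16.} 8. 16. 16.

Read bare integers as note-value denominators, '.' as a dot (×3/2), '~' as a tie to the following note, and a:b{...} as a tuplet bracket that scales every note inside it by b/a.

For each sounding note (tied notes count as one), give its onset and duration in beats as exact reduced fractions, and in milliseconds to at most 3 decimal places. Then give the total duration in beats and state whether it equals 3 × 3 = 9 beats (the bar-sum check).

1) 0.0ms=0b +803.571ms=3/2b
2) 803.571ms=3/2b +803.571ms=3/2b
3) 1607.143ms=3b +803.571ms=3/2b
4) 2410.714ms=9/2b +267.857ms=1/2b
5) 2678.571ms=5b +267.857ms=1/2b
6) 2946.429ms=11/2b +267.857ms=1/2b
7) 3214.286ms=6b +803.571ms=3/2b
8) 4017.857ms=15/2b +401.786ms=3/4b
9) 4419.643ms=33/4b +401.786ms=3/4b
Σ=9b of 9 (112bpm 3/8) — PASS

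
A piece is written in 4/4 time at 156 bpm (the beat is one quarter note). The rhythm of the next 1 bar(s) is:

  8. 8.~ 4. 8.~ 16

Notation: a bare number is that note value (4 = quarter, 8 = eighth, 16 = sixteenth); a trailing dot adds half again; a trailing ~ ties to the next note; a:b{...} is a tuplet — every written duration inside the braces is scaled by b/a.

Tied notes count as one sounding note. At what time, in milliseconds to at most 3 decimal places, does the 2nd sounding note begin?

note 2 onset = 3/4b = 288.462ms

1. 0.0ms @ 0 + 288.462ms (3/4)
2. 288.462ms @ 3/4 + 865.385ms (9/4)
3. 1153.846ms @ 3 + 384.615ms (1)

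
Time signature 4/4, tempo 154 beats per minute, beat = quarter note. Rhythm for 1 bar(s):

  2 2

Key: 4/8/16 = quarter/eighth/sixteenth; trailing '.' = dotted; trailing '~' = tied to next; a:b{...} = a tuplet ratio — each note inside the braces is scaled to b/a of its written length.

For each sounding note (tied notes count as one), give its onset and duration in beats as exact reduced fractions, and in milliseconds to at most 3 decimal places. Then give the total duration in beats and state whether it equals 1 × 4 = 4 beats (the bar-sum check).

1) 0.0ms=0b +779.221ms=2b
2) 779.221ms=2b +779.221ms=2b
Σ=4b of 4 (154bpm 4/4) — PASS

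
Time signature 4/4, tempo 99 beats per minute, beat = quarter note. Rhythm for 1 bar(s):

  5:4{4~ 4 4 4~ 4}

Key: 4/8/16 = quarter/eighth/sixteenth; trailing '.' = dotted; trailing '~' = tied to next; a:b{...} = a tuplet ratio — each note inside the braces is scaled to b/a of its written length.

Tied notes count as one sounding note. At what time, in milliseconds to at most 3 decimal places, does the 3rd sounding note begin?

note 3 onset = 12/5b = 1454.545ms

1. 0.0ms @ 0 + 969.697ms (8/5)
2. 969.697ms @ 8/5 + 484.848ms (4/5)
3. 1454.545ms @ 12/5 + 969.697ms (8/5)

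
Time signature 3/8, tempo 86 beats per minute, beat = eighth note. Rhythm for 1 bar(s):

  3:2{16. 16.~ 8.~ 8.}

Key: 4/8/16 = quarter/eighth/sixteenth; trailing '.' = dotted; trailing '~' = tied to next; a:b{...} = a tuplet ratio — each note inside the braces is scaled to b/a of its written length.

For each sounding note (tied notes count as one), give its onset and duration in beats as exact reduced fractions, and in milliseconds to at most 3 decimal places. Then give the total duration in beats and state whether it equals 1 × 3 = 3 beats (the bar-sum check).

1) 0.0ms=0b +348.837ms=1/2b
2) 348.837ms=1/2b +1744.186ms=5/2b
Σ=3b of 3 (86bpm 3/8) — PASS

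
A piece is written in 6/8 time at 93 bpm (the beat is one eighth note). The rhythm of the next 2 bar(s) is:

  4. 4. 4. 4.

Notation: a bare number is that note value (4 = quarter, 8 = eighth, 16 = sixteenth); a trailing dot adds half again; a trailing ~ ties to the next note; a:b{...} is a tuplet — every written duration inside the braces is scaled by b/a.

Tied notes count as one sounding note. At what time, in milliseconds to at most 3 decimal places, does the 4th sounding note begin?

1. 0.0ms @ 0 + 1935.484ms (3)
2. 1935.484ms @ 3 + 1935.484ms (3)
3. 3870.968ms @ 6 + 1935.484ms (3)
4. 5806.452ms @ 9 + 1935.484ms (3)

note 4 onset = 9b = 5806.452ms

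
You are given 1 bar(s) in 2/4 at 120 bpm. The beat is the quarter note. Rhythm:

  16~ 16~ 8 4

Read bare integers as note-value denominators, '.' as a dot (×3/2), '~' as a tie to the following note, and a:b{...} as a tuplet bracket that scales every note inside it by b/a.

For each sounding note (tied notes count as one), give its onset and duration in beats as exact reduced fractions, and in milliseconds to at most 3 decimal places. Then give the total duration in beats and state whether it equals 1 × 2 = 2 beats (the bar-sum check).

1) 0.0ms=0b +500.0ms=1b
2) 500.0ms=1b +500.0ms=1b
Σ=2b of 2 (120bpm 2/4) — PASS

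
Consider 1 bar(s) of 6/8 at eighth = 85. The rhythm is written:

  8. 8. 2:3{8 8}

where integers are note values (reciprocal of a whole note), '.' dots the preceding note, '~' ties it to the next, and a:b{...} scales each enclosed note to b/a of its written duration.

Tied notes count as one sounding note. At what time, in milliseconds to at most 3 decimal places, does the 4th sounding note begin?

1. 0.0ms @ 0 + 1058.824ms (3/2)
2. 1058.824ms @ 3/2 + 1058.824ms (3/2)
3. 2117.647ms @ 3 + 1058.824ms (3/2)
4. 3176.471ms @ 9/2 + 1058.824ms (3/2)

note 4 onset = 9/2b = 3176.471ms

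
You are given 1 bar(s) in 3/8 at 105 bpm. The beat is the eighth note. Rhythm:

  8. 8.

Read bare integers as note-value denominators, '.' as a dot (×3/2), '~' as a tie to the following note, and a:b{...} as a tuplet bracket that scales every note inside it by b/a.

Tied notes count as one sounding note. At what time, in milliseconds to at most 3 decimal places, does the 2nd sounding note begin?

note 2 onset = 3/2b = 857.143ms

1. 0.0ms @ 0 + 857.143ms (3/2)
2. 857.143ms @ 3/2 + 857.143ms (3/2)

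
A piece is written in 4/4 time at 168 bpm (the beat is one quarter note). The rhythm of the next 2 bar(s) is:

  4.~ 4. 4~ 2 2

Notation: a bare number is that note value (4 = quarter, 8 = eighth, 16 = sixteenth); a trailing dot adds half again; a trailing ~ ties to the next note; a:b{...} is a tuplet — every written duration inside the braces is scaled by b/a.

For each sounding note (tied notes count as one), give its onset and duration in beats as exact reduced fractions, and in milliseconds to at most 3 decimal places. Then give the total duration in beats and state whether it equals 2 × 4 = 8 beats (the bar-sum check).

1) 0.0ms=0b +1071.429ms=3b
2) 1071.429ms=3b +1071.429ms=3b
3) 2142.857ms=6b +714.286ms=2b
Σ=8b of 8 (168bpm 4/4) — PASS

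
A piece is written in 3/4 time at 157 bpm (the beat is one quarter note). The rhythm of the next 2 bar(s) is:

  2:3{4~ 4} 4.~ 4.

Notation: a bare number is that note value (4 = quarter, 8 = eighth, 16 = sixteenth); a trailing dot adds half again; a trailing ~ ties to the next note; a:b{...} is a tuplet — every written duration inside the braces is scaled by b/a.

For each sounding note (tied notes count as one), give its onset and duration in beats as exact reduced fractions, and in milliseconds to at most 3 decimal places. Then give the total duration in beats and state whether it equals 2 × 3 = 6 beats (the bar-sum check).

1) 0.0ms=0b +1146.497ms=3b
2) 1146.497ms=3b +1146.497ms=3b
Σ=6b of 6 (157bpm 3/4) — PASS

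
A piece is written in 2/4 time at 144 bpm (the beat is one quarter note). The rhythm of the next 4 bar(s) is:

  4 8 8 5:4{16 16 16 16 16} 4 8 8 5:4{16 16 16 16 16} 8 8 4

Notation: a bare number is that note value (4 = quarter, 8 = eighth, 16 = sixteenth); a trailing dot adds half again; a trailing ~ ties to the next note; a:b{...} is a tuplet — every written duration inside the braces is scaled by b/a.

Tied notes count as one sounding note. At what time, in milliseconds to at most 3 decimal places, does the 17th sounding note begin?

note 17 onset = 6b = 2500.0ms

1. 0.0ms @ 0 + 416.667ms (1)
2. 416.667ms @ 1 + 208.333ms (1/2)
3. 625.0ms @ 3/2 + 208.333ms (1/2)
4. 833.333ms @ 2 + 83.333ms (1/5)
5. 916.667ms @ 11/5 + 83.333ms (1/5)
6. 1000.0ms @ 12/5 + 83.333ms (1/5)
7. 1083.333ms @ 13/5 + 83.333ms (1/5)
8. 1166.667ms @ 14/5 + 83.333ms (1/5)
9. 1250.0ms @ 3 + 416.667ms (1)
10. 1666.667ms @ 4 + 208.333ms (1/2)
11. 1875.0ms @ 9/2 + 208.333ms (1/2)
12. 2083.333ms @ 5 + 83.333ms (1/5)
13. 2166.667ms @ 26/5 + 83.333ms (1/5)
14. 2250.0ms @ 27/5 + 83.333ms (1/5)
15. 2333.333ms @ 28/5 + 83.333ms (1/5)
16. 2416.667ms @ 29/5 + 83.333ms (1/5)
17. 2500.0ms @ 6 + 208.333ms (1/2)
18. 2708.333ms @ 13/2 + 208.333ms (1/2)
19. 2916.667ms @ 7 + 416.667ms (1)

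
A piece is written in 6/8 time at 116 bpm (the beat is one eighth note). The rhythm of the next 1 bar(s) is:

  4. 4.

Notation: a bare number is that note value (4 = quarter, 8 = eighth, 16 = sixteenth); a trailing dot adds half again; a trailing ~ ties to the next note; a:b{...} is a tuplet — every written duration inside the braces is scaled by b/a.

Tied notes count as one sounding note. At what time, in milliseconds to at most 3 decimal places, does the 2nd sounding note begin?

note 2 onset = 3b = 1551.724ms

1. 0.0ms @ 0 + 1551.724ms (3)
2. 1551.724ms @ 3 + 1551.724ms (3)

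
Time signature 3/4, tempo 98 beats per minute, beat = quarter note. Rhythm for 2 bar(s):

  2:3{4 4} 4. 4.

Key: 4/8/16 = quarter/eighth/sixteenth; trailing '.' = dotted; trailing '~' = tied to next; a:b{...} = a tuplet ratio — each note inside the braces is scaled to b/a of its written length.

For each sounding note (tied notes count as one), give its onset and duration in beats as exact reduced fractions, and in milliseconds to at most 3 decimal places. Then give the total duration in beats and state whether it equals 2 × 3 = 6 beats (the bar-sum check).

1) 0.0ms=0b +918.367ms=3/2b
2) 918.367ms=3/2b +918.367ms=3/2b
3) 1836.735ms=3b +918.367ms=3/2b
4) 2755.102ms=9/2b +918.367ms=3/2b
Σ=6b of 6 (98bpm 3/4) — PASS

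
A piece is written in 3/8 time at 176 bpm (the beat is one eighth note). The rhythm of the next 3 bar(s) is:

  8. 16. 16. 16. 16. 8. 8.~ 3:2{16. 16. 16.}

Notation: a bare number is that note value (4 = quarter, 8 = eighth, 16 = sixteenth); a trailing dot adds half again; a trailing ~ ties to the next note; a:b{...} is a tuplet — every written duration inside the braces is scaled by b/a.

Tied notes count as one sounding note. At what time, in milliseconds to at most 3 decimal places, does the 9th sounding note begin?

note 9 onset = 17/2b = 2897.727ms

1. 0.0ms @ 0 + 511.364ms (3/2)
2. 511.364ms @ 3/2 + 255.682ms (3/4)
3. 767.045ms @ 9/4 + 255.682ms (3/4)
4. 1022.727ms @ 3 + 255.682ms (3/4)
5. 1278.409ms @ 15/4 + 255.682ms (3/4)
6. 1534.091ms @ 9/2 + 511.364ms (3/2)
7. 2045.455ms @ 6 + 681.818ms (2)
8. 2727.273ms @ 8 + 170.455ms (1/2)
9. 2897.727ms @ 17/2 + 170.455ms (1/2)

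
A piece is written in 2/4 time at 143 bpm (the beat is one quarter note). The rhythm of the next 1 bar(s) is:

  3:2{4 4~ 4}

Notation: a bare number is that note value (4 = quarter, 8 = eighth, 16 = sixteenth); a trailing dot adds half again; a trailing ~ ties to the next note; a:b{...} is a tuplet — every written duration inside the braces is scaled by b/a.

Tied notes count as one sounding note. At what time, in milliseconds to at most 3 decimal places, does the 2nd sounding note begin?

note 2 onset = 2/3b = 279.72ms

1. 0.0ms @ 0 + 279.72ms (2/3)
2. 279.72ms @ 2/3 + 559.441ms (4/3)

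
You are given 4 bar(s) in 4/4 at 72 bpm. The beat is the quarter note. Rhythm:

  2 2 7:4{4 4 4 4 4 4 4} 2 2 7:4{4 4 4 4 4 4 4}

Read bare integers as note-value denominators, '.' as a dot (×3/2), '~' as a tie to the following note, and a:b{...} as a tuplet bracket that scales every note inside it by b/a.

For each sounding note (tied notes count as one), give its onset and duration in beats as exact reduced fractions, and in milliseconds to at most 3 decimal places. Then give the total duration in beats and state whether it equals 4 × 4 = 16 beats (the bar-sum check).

1) 0.0ms=0b +1666.667ms=2b
2) 1666.667ms=2b +1666.667ms=2b
3) 3333.333ms=4b +476.19ms=4/7b
4) 3809.524ms=32/7b +476.19ms=4/7b
5) 4285.714ms=36/7b +476.19ms=4/7b
6) 4761.905ms=40/7b +476.19ms=4/7b
7) 5238.095ms=44/7b +476.19ms=4/7b
8) 5714.286ms=48/7b +476.19ms=4/7b
9) 6190.476ms=52/7b +476.19ms=4/7b
10) 6666.667ms=8b +1666.667ms=2b
11) 8333.333ms=10b +1666.667ms=2b
12) 10000.0ms=12b +476.19ms=4/7b
13) 10476.19ms=88/7b +476.19ms=4/7b
14) 10952.381ms=92/7b +476.19ms=4/7b
15) 11428.571ms=96/7b +476.19ms=4/7b
16) 11904.762ms=100/7b +476.19ms=4/7b
17) 12380.952ms=104/7b +476.19ms=4/7b
18) 12857.143ms=108/7b +476.19ms=4/7b
Σ=16b of 16 (72bpm 4/4) — PASS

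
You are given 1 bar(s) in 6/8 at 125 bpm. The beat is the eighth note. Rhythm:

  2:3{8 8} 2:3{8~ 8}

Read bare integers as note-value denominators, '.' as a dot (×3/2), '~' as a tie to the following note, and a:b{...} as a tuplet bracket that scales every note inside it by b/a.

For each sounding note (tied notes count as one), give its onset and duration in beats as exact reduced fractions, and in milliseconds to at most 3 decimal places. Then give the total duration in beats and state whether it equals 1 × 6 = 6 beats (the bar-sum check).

1) 0.0ms=0b +720.0ms=3/2b
2) 720.0ms=3/2b +720.0ms=3/2b
3) 1440.0ms=3b +1440.0ms=3b
Σ=6b of 6 (125bpm 6/8) — PASS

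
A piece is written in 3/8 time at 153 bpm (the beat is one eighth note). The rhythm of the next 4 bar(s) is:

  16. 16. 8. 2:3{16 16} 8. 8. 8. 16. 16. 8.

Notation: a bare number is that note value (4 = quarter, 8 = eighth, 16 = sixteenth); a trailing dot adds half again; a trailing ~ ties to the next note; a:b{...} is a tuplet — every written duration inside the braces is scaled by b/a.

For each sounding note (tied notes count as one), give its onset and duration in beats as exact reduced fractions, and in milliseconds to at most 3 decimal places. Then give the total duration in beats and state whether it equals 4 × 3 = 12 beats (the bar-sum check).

1) 0.0ms=0b +294.118ms=3/4b
2) 294.118ms=3/4b +294.118ms=3/4b
3) 588.235ms=3/2b +588.235ms=3/2b
4) 1176.471ms=3b +294.118ms=3/4b
5) 1470.588ms=15/4b +294.118ms=3/4b
6) 1764.706ms=9/2b +588.235ms=3/2b
7) 2352.941ms=6b +588.235ms=3/2b
8) 2941.176ms=15/2b +588.235ms=3/2b
9) 3529.412ms=9b +294.118ms=3/4b
10) 3823.529ms=39/4b +294.118ms=3/4b
11) 4117.647ms=21/2b +588.235ms=3/2b
Σ=12b of 12 (153bpm 3/8) — PASS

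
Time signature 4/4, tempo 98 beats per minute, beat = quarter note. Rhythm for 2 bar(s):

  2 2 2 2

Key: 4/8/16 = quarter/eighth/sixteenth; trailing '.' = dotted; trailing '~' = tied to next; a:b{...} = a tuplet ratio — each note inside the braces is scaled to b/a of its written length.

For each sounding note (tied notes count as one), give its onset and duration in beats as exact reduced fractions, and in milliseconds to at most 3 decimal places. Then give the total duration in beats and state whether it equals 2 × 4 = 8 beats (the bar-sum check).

1) 0.0ms=0b +1224.49ms=2b
2) 1224.49ms=2b +1224.49ms=2b
3) 2448.98ms=4b +1224.49ms=2b
4) 3673.469ms=6b +1224.49ms=2b
Σ=8b of 8 (98bpm 4/4) — PASS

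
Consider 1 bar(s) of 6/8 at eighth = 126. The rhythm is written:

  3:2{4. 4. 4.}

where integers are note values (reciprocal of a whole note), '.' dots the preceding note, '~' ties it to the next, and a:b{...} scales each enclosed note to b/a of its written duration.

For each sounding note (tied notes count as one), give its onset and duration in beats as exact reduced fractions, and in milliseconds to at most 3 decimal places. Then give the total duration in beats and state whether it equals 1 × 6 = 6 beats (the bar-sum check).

1) 0.0ms=0b +952.381ms=2b
2) 952.381ms=2b +952.381ms=2b
3) 1904.762ms=4b +952.381ms=2b
Σ=6b of 6 (126bpm 6/8) — PASS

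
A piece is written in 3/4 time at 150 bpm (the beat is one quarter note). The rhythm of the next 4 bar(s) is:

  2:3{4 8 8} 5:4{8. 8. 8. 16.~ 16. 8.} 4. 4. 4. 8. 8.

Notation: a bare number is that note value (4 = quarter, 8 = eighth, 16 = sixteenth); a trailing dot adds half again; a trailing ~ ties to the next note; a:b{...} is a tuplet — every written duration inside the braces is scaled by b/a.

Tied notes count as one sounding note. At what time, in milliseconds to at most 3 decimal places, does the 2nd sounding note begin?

note 2 onset = 3/2b = 600.0ms

1. 0.0ms @ 0 + 600.0ms (3/2)
2. 600.0ms @ 3/2 + 300.0ms (3/4)
3. 900.0ms @ 9/4 + 300.0ms (3/4)
4. 1200.0ms @ 3 + 240.0ms (3/5)
5. 1440.0ms @ 18/5 + 240.0ms (3/5)
6. 1680.0ms @ 21/5 + 240.0ms (3/5)
7. 1920.0ms @ 24/5 + 240.0ms (3/5)
8. 2160.0ms @ 27/5 + 240.0ms (3/5)
9. 2400.0ms @ 6 + 600.0ms (3/2)
10. 3000.0ms @ 15/2 + 600.0ms (3/2)
11. 3600.0ms @ 9 + 600.0ms (3/2)
12. 4200.0ms @ 21/2 + 300.0ms (3/4)
13. 4500.0ms @ 45/4 + 300.0ms (3/4)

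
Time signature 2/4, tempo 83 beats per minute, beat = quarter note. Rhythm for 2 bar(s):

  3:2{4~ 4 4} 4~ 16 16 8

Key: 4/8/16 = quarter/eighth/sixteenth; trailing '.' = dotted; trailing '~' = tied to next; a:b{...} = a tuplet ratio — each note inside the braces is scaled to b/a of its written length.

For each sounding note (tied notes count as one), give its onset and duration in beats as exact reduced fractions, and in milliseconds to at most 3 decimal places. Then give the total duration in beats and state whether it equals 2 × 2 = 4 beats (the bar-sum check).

1) 0.0ms=0b +963.855ms=4/3b
2) 963.855ms=4/3b +481.928ms=2/3b
3) 1445.783ms=2b +903.614ms=5/4b
4) 2349.398ms=13/4b +180.723ms=1/4b
5) 2530.12ms=7/2b +361.446ms=1/2b
Σ=4b of 4 (83bpm 2/4) — PASS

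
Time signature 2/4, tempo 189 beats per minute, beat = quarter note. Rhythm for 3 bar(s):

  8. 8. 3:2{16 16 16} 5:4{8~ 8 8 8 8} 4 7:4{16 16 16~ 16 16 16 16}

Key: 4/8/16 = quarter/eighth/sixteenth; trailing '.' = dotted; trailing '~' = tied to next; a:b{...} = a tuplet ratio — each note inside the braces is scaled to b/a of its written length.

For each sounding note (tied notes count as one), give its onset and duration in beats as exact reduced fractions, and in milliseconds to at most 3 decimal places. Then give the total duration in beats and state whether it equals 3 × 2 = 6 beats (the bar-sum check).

1) 0.0ms=0b +238.095ms=3/4b
2) 238.095ms=3/4b +238.095ms=3/4b
3) 476.19ms=3/2b +52.91ms=1/6b
4) 529.101ms=5/3b +52.91ms=1/6b
5) 582.011ms=11/6b +52.91ms=1/6b
6) 634.921ms=2b +253.968ms=4/5b
7) 888.889ms=14/5b +126.984ms=2/5b
8) 1015.873ms=16/5b +126.984ms=2/5b
9) 1142.857ms=18/5b +126.984ms=2/5b
10) 1269.841ms=4b +317.46ms=1b
11) 1587.302ms=5b +45.351ms=1/7b
12) 1632.653ms=36/7b +45.351ms=1/7b
13) 1678.005ms=37/7b +90.703ms=2/7b
14) 1768.707ms=39/7b +45.351ms=1/7b
15) 1814.059ms=40/7b +45.351ms=1/7b
16) 1859.41ms=41/7b +45.351ms=1/7b
Σ=6b of 6 (189bpm 2/4) — PASS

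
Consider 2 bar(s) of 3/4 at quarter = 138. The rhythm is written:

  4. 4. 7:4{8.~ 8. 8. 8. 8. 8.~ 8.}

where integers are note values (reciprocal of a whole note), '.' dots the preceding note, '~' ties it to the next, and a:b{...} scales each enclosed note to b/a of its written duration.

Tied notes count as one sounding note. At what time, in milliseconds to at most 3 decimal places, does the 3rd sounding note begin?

note 3 onset = 3b = 1304.348ms

1. 0.0ms @ 0 + 652.174ms (3/2)
2. 652.174ms @ 3/2 + 652.174ms (3/2)
3. 1304.348ms @ 3 + 372.671ms (6/7)
4. 1677.019ms @ 27/7 + 186.335ms (3/7)
5. 1863.354ms @ 30/7 + 186.335ms (3/7)
6. 2049.689ms @ 33/7 + 186.335ms (3/7)
7. 2236.025ms @ 36/7 + 372.671ms (6/7)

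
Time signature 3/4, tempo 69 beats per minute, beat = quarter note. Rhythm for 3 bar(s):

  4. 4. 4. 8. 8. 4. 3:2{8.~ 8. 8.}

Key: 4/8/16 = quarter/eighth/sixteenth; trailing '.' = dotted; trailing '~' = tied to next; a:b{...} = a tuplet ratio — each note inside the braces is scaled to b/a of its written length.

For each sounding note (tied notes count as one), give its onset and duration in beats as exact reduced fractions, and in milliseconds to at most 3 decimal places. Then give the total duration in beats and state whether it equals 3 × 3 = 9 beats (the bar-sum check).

1) 0.0ms=0b +1304.348ms=3/2b
2) 1304.348ms=3/2b +1304.348ms=3/2b
3) 2608.696ms=3b +1304.348ms=3/2b
4) 3913.043ms=9/2b +652.174ms=3/4b
5) 4565.217ms=21/4b +652.174ms=3/4b
6) 5217.391ms=6b +1304.348ms=3/2b
7) 6521.739ms=15/2b +869.565ms=1b
8) 7391.304ms=17/2b +434.783ms=1/2b
Σ=9b of 9 (69bpm 3/4) — PASS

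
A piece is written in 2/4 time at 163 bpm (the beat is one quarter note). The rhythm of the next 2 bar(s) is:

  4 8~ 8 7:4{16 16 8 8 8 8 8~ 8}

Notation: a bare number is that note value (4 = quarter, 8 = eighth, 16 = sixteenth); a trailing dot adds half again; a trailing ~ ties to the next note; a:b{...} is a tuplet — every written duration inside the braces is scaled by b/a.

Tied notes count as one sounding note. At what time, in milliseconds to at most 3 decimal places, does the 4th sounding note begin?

note 4 onset = 15/7b = 788.782ms

1. 0.0ms @ 0 + 368.098ms (1)
2. 368.098ms @ 1 + 368.098ms (1)
3. 736.196ms @ 2 + 52.585ms (1/7)
4. 788.782ms @ 15/7 + 52.585ms (1/7)
5. 841.367ms @ 16/7 + 105.171ms (2/7)
6. 946.538ms @ 18/7 + 105.171ms (2/7)
7. 1051.709ms @ 20/7 + 105.171ms (2/7)
8. 1156.88ms @ 22/7 + 105.171ms (2/7)
9. 1262.051ms @ 24/7 + 210.342ms (4/7)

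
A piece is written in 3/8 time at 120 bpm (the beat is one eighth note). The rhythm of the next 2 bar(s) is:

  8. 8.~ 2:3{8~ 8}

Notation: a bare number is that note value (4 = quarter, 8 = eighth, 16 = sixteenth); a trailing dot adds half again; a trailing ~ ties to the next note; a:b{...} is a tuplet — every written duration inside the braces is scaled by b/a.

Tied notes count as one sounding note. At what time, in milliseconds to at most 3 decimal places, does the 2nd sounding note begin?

note 2 onset = 3/2b = 750.0ms

1. 0.0ms @ 0 + 750.0ms (3/2)
2. 750.0ms @ 3/2 + 2250.0ms (9/2)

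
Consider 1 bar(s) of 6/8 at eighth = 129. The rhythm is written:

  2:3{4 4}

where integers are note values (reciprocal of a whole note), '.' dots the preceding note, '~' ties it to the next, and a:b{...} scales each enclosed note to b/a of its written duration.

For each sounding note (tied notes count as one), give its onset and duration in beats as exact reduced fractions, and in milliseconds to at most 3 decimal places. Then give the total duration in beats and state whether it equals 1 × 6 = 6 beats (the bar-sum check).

1) 0.0ms=0b +1395.349ms=3b
2) 1395.349ms=3b +1395.349ms=3b
Σ=6b of 6 (129bpm 6/8) — PASS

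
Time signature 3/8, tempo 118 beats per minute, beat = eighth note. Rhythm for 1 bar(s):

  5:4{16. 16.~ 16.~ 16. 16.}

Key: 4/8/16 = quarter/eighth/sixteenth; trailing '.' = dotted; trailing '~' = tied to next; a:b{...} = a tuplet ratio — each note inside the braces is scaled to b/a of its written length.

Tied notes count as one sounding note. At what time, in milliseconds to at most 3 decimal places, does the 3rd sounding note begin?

note 3 onset = 12/5b = 1220.339ms

1. 0.0ms @ 0 + 305.085ms (3/5)
2. 305.085ms @ 3/5 + 915.254ms (9/5)
3. 1220.339ms @ 12/5 + 305.085ms (3/5)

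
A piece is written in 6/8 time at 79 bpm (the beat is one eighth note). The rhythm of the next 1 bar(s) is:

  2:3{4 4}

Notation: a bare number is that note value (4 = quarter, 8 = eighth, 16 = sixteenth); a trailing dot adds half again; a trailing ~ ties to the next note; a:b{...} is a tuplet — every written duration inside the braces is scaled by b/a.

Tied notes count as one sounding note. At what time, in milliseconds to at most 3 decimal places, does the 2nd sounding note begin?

1. 0.0ms @ 0 + 2278.481ms (3)
2. 2278.481ms @ 3 + 2278.481ms (3)

note 2 onset = 3b = 2278.481ms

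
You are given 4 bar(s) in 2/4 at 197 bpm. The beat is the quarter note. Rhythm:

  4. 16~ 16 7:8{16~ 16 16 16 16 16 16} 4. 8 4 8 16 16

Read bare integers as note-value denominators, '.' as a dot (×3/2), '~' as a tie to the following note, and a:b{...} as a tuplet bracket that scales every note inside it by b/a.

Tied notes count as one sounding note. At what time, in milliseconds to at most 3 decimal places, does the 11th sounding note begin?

note 11 onset = 6b = 1827.411ms

1. 0.0ms @ 0 + 456.853ms (3/2)
2. 456.853ms @ 3/2 + 152.284ms (1/2)
3. 609.137ms @ 2 + 174.039ms (4/7)
4. 783.176ms @ 18/7 + 87.02ms (2/7)
5. 870.196ms @ 20/7 + 87.02ms (2/7)
6. 957.215ms @ 22/7 + 87.02ms (2/7)
7. 1044.235ms @ 24/7 + 87.02ms (2/7)
8. 1131.255ms @ 26/7 + 87.02ms (2/7)
9. 1218.274ms @ 4 + 456.853ms (3/2)
10. 1675.127ms @ 11/2 + 152.284ms (1/2)
11. 1827.411ms @ 6 + 304.569ms (1)
12. 2131.98ms @ 7 + 152.284ms (1/2)
13. 2284.264ms @ 15/2 + 76.142ms (1/4)
14. 2360.406ms @ 31/4 + 76.142ms (1/4)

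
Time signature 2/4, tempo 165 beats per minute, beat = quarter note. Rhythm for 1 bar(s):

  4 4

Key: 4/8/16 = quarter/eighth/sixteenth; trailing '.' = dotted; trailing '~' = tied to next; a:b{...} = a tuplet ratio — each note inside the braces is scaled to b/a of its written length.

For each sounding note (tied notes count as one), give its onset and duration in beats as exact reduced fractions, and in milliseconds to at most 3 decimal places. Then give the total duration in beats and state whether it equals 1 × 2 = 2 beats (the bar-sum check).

1) 0.0ms=0b +363.636ms=1b
2) 363.636ms=1b +363.636ms=1b
Σ=2b of 2 (165bpm 2/4) — PASS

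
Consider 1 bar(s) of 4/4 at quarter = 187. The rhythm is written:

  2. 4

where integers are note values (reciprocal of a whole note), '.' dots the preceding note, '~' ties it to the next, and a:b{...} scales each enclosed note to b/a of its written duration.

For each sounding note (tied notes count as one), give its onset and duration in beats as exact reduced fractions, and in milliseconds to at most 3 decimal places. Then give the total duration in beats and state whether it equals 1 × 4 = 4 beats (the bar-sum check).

1) 0.0ms=0b +962.567ms=3b
2) 962.567ms=3b +320.856ms=1b
Σ=4b of 4 (187bpm 4/4) — PASS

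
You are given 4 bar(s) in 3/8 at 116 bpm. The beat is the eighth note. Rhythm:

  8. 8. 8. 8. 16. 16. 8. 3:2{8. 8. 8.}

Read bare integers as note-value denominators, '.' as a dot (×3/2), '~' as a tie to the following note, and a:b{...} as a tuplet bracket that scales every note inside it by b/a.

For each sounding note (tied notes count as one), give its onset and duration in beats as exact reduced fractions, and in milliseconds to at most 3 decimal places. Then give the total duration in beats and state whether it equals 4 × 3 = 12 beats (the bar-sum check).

1) 0.0ms=0b +775.862ms=3/2b
2) 775.862ms=3/2b +775.862ms=3/2b
3) 1551.724ms=3b +775.862ms=3/2b
4) 2327.586ms=9/2b +775.862ms=3/2b
5) 3103.448ms=6b +387.931ms=3/4b
6) 3491.379ms=27/4b +387.931ms=3/4b
7) 3879.31ms=15/2b +775.862ms=3/2b
8) 4655.172ms=9b +517.241ms=1b
9) 5172.414ms=10b +517.241ms=1b
10) 5689.655ms=11b +517.241ms=1b
Σ=12b of 12 (116bpm 3/8) — PASS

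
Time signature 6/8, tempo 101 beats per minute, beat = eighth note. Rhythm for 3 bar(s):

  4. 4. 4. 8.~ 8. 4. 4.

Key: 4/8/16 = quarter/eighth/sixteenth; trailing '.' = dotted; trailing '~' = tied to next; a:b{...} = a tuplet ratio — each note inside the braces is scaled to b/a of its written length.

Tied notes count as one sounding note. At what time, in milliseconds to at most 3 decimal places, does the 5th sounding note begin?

note 5 onset = 12b = 7128.713ms

1. 0.0ms @ 0 + 1782.178ms (3)
2. 1782.178ms @ 3 + 1782.178ms (3)
3. 3564.356ms @ 6 + 1782.178ms (3)
4. 5346.535ms @ 9 + 1782.178ms (3)
5. 7128.713ms @ 12 + 1782.178ms (3)
6. 8910.891ms @ 15 + 1782.178ms (3)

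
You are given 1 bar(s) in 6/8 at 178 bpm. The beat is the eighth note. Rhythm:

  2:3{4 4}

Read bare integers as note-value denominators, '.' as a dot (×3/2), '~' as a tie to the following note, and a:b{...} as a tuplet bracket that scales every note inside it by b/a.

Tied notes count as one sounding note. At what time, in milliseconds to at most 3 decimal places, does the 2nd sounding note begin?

note 2 onset = 3b = 1011.236ms

1. 0.0ms @ 0 + 1011.236ms (3)
2. 1011.236ms @ 3 + 1011.236ms (3)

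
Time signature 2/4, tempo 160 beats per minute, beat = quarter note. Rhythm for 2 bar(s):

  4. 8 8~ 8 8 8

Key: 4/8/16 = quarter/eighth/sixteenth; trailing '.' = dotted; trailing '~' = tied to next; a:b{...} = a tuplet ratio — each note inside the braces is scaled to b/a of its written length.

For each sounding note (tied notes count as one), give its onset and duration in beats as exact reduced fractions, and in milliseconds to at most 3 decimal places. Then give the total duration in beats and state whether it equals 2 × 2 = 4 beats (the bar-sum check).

1) 0.0ms=0b +562.5ms=3/2b
2) 562.5ms=3/2b +187.5ms=1/2b
3) 750.0ms=2b +375.0ms=1b
4) 1125.0ms=3b +187.5ms=1/2b
5) 1312.5ms=7/2b +187.5ms=1/2b
Σ=4b of 4 (160bpm 2/4) — PASS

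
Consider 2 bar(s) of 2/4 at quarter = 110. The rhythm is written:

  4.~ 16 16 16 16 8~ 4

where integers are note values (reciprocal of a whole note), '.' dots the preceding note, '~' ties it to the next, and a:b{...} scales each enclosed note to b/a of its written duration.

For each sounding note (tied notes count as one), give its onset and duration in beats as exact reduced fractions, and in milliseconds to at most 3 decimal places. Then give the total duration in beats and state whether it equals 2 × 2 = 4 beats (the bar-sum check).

1) 0.0ms=0b +954.545ms=7/4b
2) 954.545ms=7/4b +136.364ms=1/4b
3) 1090.909ms=2b +136.364ms=1/4b
4) 1227.273ms=9/4b +136.364ms=1/4b
5) 1363.636ms=5/2b +818.182ms=3/2b
Σ=4b of 4 (110bpm 2/4) — PASS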